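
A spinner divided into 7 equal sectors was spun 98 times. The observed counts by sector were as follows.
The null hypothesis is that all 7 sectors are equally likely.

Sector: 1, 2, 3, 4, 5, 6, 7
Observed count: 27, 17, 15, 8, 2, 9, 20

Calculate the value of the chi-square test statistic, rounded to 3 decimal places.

Under H₀ each category has probability 1/7, so each expected count is 98/7 = 14.
cat         O        E   (O−E)²/E
1          27       14    12.0714
2          17       14     0.6429
3          15       14     0.0714
4           8       14     2.5714
5           2       14    10.2857
6           9       14     1.7857
7          20       14     2.5714
Sum = 30.000

30.000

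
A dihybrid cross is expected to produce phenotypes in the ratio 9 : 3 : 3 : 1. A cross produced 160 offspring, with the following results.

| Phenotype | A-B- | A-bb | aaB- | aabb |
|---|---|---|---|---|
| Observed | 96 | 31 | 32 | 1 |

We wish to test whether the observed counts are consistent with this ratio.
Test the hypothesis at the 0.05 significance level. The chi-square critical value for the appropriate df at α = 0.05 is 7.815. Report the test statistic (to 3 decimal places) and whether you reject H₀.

8.667; reject

Ratio total = 16. Expected counts: 160×9/16 = 90, 160×3/16 = 30, 160×3/16 = 30, 160×1/16 = 10.
χ² = (96−90)²/90 + (31−30)²/30 + (32−30)²/30 + (1−10)²/10
   = 0.4000 + 0.0333 + 0.1333 + 8.1000
Sum = 8.667
df = 3. Since 8.667 > 7.815, we reject H₀.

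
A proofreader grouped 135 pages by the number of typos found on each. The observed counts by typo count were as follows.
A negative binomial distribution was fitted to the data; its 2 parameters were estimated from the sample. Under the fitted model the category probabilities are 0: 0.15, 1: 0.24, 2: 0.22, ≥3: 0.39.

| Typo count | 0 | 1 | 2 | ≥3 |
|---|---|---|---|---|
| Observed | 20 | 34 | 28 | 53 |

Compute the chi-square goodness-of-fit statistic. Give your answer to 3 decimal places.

0.182

Expected counts E_i = n·p_i: 135×0.15 = 20.25, 135×0.24 = 32.4, 135×0.22 = 29.7, 135×0.39 = 52.65.
cat         O        E   (O−E)²/E
0          20    20.25     0.0031
1          34     32.4     0.0790
2          28     29.7     0.0973
≥3         53    52.65     0.0023
Sum = 0.182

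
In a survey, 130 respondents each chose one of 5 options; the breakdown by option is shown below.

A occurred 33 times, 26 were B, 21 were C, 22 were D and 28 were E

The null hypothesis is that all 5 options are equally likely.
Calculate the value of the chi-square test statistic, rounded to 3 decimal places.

3.615

Expected count for each of the 5 categories: 130/5 = 26.
χ² = (33−26)²/26 + (26−26)²/26 + (21−26)²/26 + (22−26)²/26 + (28−26)²/26
   = 1.8846 + 0.0000 + 0.9615 + 0.6154 + 0.1538
Sum = 3.615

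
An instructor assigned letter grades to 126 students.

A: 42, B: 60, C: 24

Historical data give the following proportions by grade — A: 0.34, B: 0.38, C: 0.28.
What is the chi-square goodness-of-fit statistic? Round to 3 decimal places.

Expected counts E_i = n·p_i: 126×0.34 = 42.84, 126×0.38 = 47.88, 126×0.28 = 35.28.
cat         O        E   (O−E)²/E
A          42    42.84     0.0165
B          60    47.88     3.0680
C          24    35.28     3.6065
Sum = 6.691

6.691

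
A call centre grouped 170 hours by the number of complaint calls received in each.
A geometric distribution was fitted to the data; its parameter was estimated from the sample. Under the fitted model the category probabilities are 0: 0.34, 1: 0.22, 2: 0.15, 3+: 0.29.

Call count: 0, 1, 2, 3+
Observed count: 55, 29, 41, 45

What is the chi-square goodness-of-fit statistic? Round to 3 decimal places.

Expected counts E_i = n·p_i: 170×0.34 = 57.8, 170×0.22 = 37.4, 170×0.15 = 25.5, 170×0.29 = 49.3.
χ² = (55−57.8)²/57.8 + (29−37.4)²/37.4 + (41−25.5)²/25.5 + (45−49.3)²/49.3
   = 0.1356 + 1.8866 + 9.4216 + 0.3751
Sum = 11.819

11.819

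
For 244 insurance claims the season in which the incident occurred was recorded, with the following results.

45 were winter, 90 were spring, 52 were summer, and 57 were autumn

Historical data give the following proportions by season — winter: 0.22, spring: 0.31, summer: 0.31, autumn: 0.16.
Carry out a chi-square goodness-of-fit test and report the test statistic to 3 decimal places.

Expected counts E_i = n·p_i: 244×0.22 = 53.68, 244×0.31 = 75.64, 244×0.31 = 75.64, 244×0.16 = 39.04.
winter: (45 − 53.68)²/53.68 = 75.3424/53.68 = 1.4035
spring: (90 − 75.64)²/75.64 = 206.2096/75.64 = 2.7262
summer: (52 − 75.64)²/75.64 = 558.8496/75.64 = 7.3883
autumn: (57 − 39.04)²/39.04 = 322.5616/39.04 = 8.2623
Sum = 19.780

19.780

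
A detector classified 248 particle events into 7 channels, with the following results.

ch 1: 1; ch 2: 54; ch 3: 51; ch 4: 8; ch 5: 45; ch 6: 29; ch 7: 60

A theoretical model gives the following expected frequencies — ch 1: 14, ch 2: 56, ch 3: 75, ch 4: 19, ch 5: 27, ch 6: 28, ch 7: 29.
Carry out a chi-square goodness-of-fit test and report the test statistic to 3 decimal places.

cat         O        E   (O−E)²/E
ch 1        1       14    12.0714
ch 2       54       56     0.0714
ch 3       51       75     7.6800
ch 4        8       19     6.3684
ch 5       45       27    12.0000
ch 6       29       28     0.0357
ch 7       60       29    33.1379
Sum = 71.365

71.365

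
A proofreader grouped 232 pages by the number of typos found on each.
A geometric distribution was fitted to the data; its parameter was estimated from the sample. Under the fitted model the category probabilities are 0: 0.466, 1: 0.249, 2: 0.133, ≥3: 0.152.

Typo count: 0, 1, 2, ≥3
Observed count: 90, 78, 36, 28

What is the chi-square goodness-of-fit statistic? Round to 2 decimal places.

Expected counts E_i = n·p_i: 232×0.466 = 108.112, 232×0.249 = 57.768, 232×0.133 = 30.856, 232×0.152 = 35.264.
χ² = (90−108.112)²/108.112 + (78−57.768)²/57.768 + (36−30.856)²/30.856 + (28−35.264)²/35.264
   = 3.034 + 7.086 + 0.858 + 1.496
Sum = 12.47

12.47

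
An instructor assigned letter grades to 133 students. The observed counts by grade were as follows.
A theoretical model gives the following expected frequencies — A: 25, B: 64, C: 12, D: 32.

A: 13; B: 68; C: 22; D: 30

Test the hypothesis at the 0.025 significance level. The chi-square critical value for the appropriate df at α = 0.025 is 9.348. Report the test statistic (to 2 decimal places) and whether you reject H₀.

χ² = (13−25)²/25 + (68−64)²/64 + (22−12)²/12 + (30−32)²/32
   = 5.760 + 0.250 + 8.333 + 0.125
Sum = 14.47
df = 3. Since 14.47 > 9.348, we reject H₀.

14.47; reject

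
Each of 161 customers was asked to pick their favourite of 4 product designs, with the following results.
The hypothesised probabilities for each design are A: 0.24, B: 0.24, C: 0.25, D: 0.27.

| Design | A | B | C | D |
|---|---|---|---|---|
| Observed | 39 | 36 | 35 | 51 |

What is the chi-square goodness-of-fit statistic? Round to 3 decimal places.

Expected counts E_i = n·p_i: 161×0.24 = 38.64, 161×0.24 = 38.64, 161×0.25 = 40.25, 161×0.27 = 43.47.
cat         O        E   (O−E)²/E
A          39    38.64     0.0034
B          36    38.64     0.1804
C          35    40.25     0.6848
D          51    43.47     1.3044
Sum = 2.173

2.173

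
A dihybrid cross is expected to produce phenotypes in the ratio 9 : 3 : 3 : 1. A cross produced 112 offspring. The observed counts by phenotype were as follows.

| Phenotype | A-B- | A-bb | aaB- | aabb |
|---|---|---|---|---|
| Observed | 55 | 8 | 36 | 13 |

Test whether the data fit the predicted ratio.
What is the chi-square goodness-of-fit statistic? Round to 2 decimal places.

Ratio total = 16. Expected counts: 112×9/16 = 63, 112×3/16 = 21, 112×3/16 = 21, 112×1/16 = 7.
cat         O        E   (O−E)²/E
A-B-       55       63      1.016
A-bb        8       21      8.048
aaB-       36       21     10.714
aabb       13        7      5.143
Sum = 24.92

24.92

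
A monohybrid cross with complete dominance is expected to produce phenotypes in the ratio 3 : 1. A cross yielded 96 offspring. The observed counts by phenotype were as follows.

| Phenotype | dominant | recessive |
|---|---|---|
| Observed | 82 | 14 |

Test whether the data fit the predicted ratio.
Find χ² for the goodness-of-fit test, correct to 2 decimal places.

5.56

Ratio total = 4. Expected counts: 96×3/4 = 72, 96×1/4 = 24.
χ² = (82−72)²/72 + (14−24)²/24
   = 1.389 + 4.167
Sum = 5.56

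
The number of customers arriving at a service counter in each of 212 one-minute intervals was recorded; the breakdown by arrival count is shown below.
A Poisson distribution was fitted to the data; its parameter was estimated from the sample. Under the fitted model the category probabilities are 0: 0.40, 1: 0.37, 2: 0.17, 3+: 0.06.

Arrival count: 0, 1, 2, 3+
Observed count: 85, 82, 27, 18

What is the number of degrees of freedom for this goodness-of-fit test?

There are k = 4 categories and 1 parameter estimated from the data, so df = 4 − 1 − 1 = 2.

2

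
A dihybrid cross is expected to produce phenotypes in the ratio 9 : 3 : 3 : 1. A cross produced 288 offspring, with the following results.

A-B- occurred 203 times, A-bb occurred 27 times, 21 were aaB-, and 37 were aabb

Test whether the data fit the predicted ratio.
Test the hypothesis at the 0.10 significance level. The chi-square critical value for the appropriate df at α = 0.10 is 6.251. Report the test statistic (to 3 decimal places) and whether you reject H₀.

64.099; reject

Ratio total = 16. Expected counts: 288×9/16 = 162, 288×3/16 = 54, 288×3/16 = 54, 288×1/16 = 18.
cat         O        E   (O−E)²/E
A-B-      203      162    10.3765
A-bb       27       54    13.5000
aaB-       21       54    20.1667
aabb       37       18    20.0556
Sum = 64.099
df = 3. Since 64.099 > 6.251, we reject H₀.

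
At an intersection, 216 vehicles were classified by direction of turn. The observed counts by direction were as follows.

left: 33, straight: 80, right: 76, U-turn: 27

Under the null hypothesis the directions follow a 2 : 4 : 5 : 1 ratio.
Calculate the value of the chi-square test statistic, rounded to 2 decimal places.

Ratio total = 12. Expected counts: 216×2/12 = 36, 216×4/12 = 72, 216×5/12 = 90, 216×1/12 = 18.
left: (33 − 36)²/36 = 9/36 = 0.250
straight: (80 − 72)²/72 = 64/72 = 0.889
right: (76 − 90)²/90 = 196/90 = 2.178
U-turn: (27 − 18)²/18 = 81/18 = 4.500
Sum = 7.82

7.82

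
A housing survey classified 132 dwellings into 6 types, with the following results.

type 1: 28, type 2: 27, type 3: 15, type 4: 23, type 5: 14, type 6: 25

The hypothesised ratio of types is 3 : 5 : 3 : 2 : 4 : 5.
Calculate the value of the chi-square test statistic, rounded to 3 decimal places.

Ratio total = 22. Expected counts: 132×3/22 = 18, 132×5/22 = 30, 132×3/22 = 18, 132×2/22 = 12, 132×4/22 = 24, 132×5/22 = 30.
χ² = (28−18)²/18 + (27−30)²/30 + (15−18)²/18 + (23−12)²/12 + (14−24)²/24 + (25−30)²/30
   = 5.5556 + 0.3000 + 0.5000 + 10.0833 + 4.1667 + 0.8333
Sum = 21.439

21.439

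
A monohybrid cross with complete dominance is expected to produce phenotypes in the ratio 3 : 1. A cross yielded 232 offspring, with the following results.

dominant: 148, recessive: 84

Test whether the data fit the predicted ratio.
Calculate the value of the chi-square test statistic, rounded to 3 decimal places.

15.540

Ratio total = 4. Expected counts: 232×3/4 = 174, 232×1/4 = 58.
χ² = (148−174)²/174 + (84−58)²/58
   = 3.8851 + 11.6552
Sum = 15.540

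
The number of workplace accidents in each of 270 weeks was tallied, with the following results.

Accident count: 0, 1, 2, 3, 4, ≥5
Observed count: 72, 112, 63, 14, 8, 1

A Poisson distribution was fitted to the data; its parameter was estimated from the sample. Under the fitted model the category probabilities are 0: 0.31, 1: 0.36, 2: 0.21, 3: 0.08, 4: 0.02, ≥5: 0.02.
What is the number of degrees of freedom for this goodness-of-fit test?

4

There are k = 6 categories and 1 parameter estimated from the data, so df = 6 − 1 − 1 = 4.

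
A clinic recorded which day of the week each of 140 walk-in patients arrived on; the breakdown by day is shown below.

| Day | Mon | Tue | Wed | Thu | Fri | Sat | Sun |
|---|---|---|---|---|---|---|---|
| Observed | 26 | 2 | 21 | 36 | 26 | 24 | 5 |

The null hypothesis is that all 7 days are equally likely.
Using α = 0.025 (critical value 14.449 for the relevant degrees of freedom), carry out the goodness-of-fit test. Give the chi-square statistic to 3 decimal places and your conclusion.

Under H₀ each category has probability 1/7, so each expected count is 140/7 = 20.
χ² = (26−20)²/20 + (2−20)²/20 + (21−20)²/20 + (36−20)²/20 + (26−20)²/20 + (24−20)²/20 + (5−20)²/20
   = 1.8000 + 16.2000 + 0.0500 + 12.8000 + 1.8000 + 0.8000 + 11.2500
Sum = 44.700
df = 6. Since 44.700 > 14.449, we reject H₀.

44.700; reject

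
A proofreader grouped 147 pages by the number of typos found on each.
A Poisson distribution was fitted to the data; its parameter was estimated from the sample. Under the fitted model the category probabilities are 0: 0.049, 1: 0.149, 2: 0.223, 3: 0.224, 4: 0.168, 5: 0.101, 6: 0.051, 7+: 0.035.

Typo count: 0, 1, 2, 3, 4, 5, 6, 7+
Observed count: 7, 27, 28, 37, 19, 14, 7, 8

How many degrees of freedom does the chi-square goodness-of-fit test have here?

There are k = 8 categories and 1 parameter estimated from the data, so df = 8 − 1 − 1 = 6.

6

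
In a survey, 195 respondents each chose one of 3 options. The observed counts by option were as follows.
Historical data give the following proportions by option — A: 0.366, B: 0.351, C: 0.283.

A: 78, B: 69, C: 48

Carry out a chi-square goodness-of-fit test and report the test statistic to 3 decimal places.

1.556

Expected counts E_i = n·p_i: 195×0.366 = 71.37, 195×0.351 = 68.445, 195×0.283 = 55.185.
cat         O        E   (O−E)²/E
A          78    71.37     0.6159
B          69   68.445     0.0045
C          48   55.185     0.9355
Sum = 1.556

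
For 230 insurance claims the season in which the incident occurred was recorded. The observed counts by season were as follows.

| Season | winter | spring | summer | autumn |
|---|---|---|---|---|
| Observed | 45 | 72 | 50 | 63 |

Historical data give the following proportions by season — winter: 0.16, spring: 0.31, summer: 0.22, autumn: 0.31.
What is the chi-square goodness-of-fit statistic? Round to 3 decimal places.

2.807

Expected counts E_i = n·p_i: 230×0.16 = 36.8, 230×0.31 = 71.3, 230×0.22 = 50.6, 230×0.31 = 71.3.
χ² = (45−36.8)²/36.8 + (72−71.3)²/71.3 + (50−50.6)²/50.6 + (63−71.3)²/71.3
   = 1.8272 + 0.0069 + 0.0071 + 0.9662
Sum = 2.807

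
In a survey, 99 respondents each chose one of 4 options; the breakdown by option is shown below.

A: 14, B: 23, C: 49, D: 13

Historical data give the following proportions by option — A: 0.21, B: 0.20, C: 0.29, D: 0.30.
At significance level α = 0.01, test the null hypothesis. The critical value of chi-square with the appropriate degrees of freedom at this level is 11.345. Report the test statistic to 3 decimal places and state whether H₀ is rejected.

26.464; reject

Expected counts E_i = n·p_i: 99×0.21 = 20.79, 99×0.20 = 19.8, 99×0.29 = 28.71, 99×0.30 = 29.7.
A: (14 − 20.79)²/20.79 = 46.1041/20.79 = 2.2176
B: (23 − 19.8)²/19.8 = 10.24/19.8 = 0.5172
C: (49 − 28.71)²/28.71 = 411.6841/28.71 = 14.3394
D: (13 − 29.7)²/29.7 = 278.89/29.7 = 9.3902
Sum = 26.464
df = 3. Since 26.464 > 11.345, we reject H₀.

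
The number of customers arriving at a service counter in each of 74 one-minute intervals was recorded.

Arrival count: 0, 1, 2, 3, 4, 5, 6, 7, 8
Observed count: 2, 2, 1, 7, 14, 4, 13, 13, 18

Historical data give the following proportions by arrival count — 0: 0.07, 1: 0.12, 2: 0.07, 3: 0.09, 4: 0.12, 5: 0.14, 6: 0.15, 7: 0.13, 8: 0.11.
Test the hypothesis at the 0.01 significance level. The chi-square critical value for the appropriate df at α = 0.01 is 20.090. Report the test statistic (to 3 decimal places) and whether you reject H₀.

Expected counts E_i = n·p_i: 74×0.07 = 5.18, 74×0.12 = 8.88, 74×0.07 = 5.18, 74×0.09 = 6.66, 74×0.12 = 8.88, 74×0.14 = 10.36, 74×0.15 = 11.1, 74×0.13 = 9.62, 74×0.11 = 8.14.
cat         O        E   (O−E)²/E
0           2     5.18     1.9522
1           2     8.88     5.3305
2           1     5.18     3.3731
3           7     6.66     0.0174
4          14     8.88     2.9521
5           4    10.36     3.9044
6          13     11.1     0.3252
7          13     9.62     1.1876
8          18     8.14    11.9434
Sum = 30.986
df = 8. Since 30.986 > 20.090, we reject H₀.

30.986; reject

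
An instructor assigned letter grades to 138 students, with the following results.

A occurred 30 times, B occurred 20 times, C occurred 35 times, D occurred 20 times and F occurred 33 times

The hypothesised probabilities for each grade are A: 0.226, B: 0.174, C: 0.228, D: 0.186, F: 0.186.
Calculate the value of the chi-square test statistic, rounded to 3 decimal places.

Expected counts E_i = n·p_i: 138×0.226 = 31.188, 138×0.174 = 24.012, 138×0.228 = 31.464, 138×0.186 = 25.668, 138×0.186 = 25.668.
A: (30 − 31.188)²/31.188 = 1.411344/31.188 = 0.0453
B: (20 − 24.012)²/24.012 = 16.096144/24.012 = 0.6703
C: (35 − 31.464)²/31.464 = 12.503296/31.464 = 0.3974
D: (20 − 25.668)²/25.668 = 32.126224/25.668 = 1.2516
F: (33 − 25.668)²/25.668 = 53.758224/25.668 = 2.0944
Sum = 4.459

4.459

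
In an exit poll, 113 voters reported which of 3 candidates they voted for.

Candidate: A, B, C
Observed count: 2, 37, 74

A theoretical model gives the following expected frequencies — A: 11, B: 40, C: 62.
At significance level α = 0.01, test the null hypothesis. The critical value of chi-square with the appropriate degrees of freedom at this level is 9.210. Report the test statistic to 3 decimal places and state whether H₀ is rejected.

A: (2 − 11)²/11 = 81/11 = 7.3636
B: (37 − 40)²/40 = 9/40 = 0.2250
C: (74 − 62)²/62 = 144/62 = 2.3226
Sum = 9.911
df = 2. Since 9.911 > 9.210, we reject H₀.

9.911; reject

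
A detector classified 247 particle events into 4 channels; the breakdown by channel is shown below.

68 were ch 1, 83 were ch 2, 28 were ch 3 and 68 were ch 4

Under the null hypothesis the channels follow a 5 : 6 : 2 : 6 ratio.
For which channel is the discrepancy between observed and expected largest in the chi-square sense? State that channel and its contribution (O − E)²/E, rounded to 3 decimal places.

ch 4, 1.282

Ratio total = 19. Expected counts: 247×5/19 = 65, 247×6/19 = 78, 247×2/19 = 26, 247×6/19 = 78.
ch 1: (68 − 65)²/65 = 9/65 = 0.1385
ch 2: (83 − 78)²/78 = 25/78 = 0.3205
ch 3: (28 − 26)²/26 = 4/26 = 0.1538
ch 4: (68 − 78)²/78 = 100/78 = 1.2821
The largest term is for ch 4: 1.282.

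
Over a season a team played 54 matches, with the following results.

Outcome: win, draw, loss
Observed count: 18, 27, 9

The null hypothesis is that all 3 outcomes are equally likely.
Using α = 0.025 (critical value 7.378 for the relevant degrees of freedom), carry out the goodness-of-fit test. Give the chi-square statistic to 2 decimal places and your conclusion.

9.00; reject

Expected count for each of the 3 categories: 54/3 = 18.
win: (18 − 18)²/18 = 0/18 = 0.000
draw: (27 − 18)²/18 = 81/18 = 4.500
loss: (9 − 18)²/18 = 81/18 = 4.500
Sum = 9.00
df = 2. Since 9.00 > 7.378, we reject H₀.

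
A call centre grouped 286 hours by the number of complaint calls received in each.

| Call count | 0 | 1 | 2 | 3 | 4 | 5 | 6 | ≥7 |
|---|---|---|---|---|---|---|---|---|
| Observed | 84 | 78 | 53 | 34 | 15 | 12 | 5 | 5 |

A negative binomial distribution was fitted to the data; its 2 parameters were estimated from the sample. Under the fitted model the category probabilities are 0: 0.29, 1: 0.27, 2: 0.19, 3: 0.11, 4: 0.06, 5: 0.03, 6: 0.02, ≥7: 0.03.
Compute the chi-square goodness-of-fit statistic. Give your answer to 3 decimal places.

3.479

Expected counts E_i = n·p_i: 286×0.29 = 82.94, 286×0.27 = 77.22, 286×0.19 = 54.34, 286×0.11 = 31.46, 286×0.06 = 17.16, 286×0.03 = 8.58, 286×0.02 = 5.72, 286×0.03 = 8.58.
χ² = (84−82.94)²/82.94 + (78−77.22)²/77.22 + (53−54.34)²/54.34 + (34−31.46)²/31.46 + (15−17.16)²/17.16 + (12−8.58)²/8.58 + (5−5.72)²/5.72 + (5−8.58)²/8.58
   = 0.0135 + 0.0079 + 0.0330 + 0.2051 + 0.2719 + 1.3632 + 0.0906 + 1.4938
Sum = 3.479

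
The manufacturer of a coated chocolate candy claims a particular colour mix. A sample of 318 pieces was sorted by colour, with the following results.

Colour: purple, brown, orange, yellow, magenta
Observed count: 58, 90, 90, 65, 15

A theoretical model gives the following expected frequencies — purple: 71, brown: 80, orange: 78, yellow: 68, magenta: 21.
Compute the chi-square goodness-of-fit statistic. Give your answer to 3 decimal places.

7.323

cat          O        E   (O−E)²/E
purple      58       71     2.3803
brown       90       80     1.2500
orange      90       78     1.8462
yellow      65       68     0.1324
magenta     15       21     1.7143
Sum = 7.323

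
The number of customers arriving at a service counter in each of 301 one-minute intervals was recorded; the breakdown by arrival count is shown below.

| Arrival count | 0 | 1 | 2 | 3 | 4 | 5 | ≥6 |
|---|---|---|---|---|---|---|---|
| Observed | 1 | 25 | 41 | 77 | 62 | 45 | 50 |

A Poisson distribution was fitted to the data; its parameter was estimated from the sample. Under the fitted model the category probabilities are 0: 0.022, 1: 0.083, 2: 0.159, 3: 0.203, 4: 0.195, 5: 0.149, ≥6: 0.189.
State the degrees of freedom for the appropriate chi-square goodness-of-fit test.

There are k = 7 categories and 1 parameter estimated from the data, so df = 7 − 1 − 1 = 5.

5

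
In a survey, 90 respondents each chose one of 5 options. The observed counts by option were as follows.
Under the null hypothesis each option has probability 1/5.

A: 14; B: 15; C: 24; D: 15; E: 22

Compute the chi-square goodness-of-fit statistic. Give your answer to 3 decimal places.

4.778

Expected count for each of the 5 categories: 90/5 = 18.
cat         O        E   (O−E)²/E
A          14       18     0.8889
B          15       18     0.5000
C          24       18     2.0000
D          15       18     0.5000
E          22       18     0.8889
Sum = 4.778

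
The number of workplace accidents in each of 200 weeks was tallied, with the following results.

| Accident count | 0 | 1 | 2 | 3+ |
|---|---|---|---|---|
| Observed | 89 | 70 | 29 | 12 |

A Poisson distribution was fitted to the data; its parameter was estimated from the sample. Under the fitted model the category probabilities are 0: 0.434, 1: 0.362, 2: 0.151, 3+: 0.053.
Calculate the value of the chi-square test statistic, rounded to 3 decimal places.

0.368

Expected counts E_i = n·p_i: 200×0.434 = 86.8, 200×0.362 = 72.4, 200×0.151 = 30.2, 200×0.053 = 10.6.
χ² = (89−86.8)²/86.8 + (70−72.4)²/72.4 + (29−30.2)²/30.2 + (12−10.6)²/10.6
   = 0.0558 + 0.0796 + 0.0477 + 0.1849
Sum = 0.368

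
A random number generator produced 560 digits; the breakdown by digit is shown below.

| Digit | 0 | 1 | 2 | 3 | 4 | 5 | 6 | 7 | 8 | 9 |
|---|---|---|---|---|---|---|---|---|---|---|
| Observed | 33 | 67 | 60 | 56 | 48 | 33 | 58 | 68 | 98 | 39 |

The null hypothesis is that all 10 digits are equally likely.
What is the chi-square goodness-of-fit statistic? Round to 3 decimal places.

61.786

Under H₀ each category has probability 1/10, so each expected count is 560/10 = 56.
χ² = (33−56)²/56 + (67−56)²/56 + (60−56)²/56 + (56−56)²/56 + (48−56)²/56 + (33−56)²/56 + (58−56)²/56 + (68−56)²/56 + (98−56)²/56 + (39−56)²/56
   = 9.4464 + 2.1607 + 0.2857 + 0.0000 + 1.1429 + 9.4464 + 0.0714 + 2.5714 + 31.5000 + 5.1607
Sum = 61.786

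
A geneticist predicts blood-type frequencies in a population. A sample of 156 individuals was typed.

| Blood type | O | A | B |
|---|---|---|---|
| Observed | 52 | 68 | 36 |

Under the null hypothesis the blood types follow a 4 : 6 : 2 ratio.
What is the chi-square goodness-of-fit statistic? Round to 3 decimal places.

Ratio total = 12. Expected counts: 156×4/12 = 52, 156×6/12 = 78, 156×2/12 = 26.
cat         O        E   (O−E)²/E
O          52       52     0.0000
A          68       78     1.2821
B          36       26     3.8462
Sum = 5.128

5.128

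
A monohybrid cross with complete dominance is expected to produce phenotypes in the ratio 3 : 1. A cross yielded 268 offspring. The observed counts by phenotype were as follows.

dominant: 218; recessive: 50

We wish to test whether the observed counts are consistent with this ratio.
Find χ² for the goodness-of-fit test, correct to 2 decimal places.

5.75

Ratio total = 4. Expected counts: 268×3/4 = 201, 268×1/4 = 67.
cat            O        E   (O−E)²/E
dominant     218      201      1.438
recessive     50       67      4.313
Sum = 5.75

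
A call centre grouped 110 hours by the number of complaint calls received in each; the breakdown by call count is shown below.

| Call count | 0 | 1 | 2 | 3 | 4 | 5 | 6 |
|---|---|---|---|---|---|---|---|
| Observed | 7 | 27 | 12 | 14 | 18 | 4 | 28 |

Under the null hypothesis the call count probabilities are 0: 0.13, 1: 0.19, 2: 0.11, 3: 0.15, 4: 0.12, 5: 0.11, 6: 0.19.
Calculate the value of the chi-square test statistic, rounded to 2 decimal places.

Expected counts E_i = n·p_i: 110×0.13 = 14.3, 110×0.19 = 20.9, 110×0.11 = 12.1, 110×0.15 = 16.5, 110×0.12 = 13.2, 110×0.11 = 12.1, 110×0.19 = 20.9.
χ² = (7−14.3)²/14.3 + (27−20.9)²/20.9 + (12−12.1)²/12.1 + (14−16.5)²/16.5 + (18−13.2)²/13.2 + (4−12.1)²/12.1 + (28−20.9)²/20.9
   = 3.727 + 1.780 + 0.001 + 0.379 + 1.745 + 5.422 + 2.412
Sum = 15.47

15.47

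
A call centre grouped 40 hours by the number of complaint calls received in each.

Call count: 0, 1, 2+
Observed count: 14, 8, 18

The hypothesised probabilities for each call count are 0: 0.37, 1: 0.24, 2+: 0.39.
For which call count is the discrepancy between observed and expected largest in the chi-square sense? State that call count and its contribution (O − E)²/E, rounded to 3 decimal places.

2+, 0.369

Expected counts E_i = n·p_i: 40×0.37 = 14.8, 40×0.24 = 9.6, 40×0.39 = 15.6.
χ² = (14−14.8)²/14.8 + (8−9.6)²/9.6 + (18−15.6)²/15.6
   = 0.0432 + 0.2667 + 0.3692
The largest term is for 2+: 0.369.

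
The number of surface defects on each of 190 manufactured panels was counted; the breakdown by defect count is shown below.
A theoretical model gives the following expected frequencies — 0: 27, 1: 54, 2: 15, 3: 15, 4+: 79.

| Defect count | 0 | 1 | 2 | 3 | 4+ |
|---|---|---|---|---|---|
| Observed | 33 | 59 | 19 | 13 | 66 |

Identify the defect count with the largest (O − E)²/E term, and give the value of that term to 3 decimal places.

cat         O        E   (O−E)²/E
0          33       27     1.3333
1          59       54     0.4630
2          19       15     1.0667
3          13       15     0.2667
4+         66       79     2.1392
The largest term is for 4+: 2.139.

4+, 2.139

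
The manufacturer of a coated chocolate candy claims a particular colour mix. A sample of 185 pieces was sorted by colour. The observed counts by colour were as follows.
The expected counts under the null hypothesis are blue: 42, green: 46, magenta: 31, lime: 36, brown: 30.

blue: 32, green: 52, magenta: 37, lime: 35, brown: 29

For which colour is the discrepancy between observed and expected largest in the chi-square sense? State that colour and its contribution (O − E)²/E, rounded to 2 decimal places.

χ² = (32−42)²/42 + (52−46)²/46 + (37−31)²/31 + (35−36)²/36 + (29−30)²/30
   = 2.381 + 0.783 + 1.161 + 0.028 + 0.033
The largest term is for blue: 2.38.

blue, 2.38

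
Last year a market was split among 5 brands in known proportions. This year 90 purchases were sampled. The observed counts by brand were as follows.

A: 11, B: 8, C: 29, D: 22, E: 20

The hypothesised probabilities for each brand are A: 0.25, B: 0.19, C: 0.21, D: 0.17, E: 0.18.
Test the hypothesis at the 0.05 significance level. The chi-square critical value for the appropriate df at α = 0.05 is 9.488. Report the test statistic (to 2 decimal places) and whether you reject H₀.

19.94; reject

Expected counts E_i = n·p_i: 90×0.25 = 22.5, 90×0.19 = 17.1, 90×0.21 = 18.9, 90×0.17 = 15.3, 90×0.18 = 16.2.
A: (11 − 22.5)²/22.5 = 132.25/22.5 = 5.878
B: (8 − 17.1)²/17.1 = 82.81/17.1 = 4.843
C: (29 − 18.9)²/18.9 = 102.01/18.9 = 5.397
D: (22 − 15.3)²/15.3 = 44.89/15.3 = 2.934
E: (20 − 16.2)²/16.2 = 14.44/16.2 = 0.891
Sum = 19.94
df = 4. Since 19.94 > 9.488, we reject H₀.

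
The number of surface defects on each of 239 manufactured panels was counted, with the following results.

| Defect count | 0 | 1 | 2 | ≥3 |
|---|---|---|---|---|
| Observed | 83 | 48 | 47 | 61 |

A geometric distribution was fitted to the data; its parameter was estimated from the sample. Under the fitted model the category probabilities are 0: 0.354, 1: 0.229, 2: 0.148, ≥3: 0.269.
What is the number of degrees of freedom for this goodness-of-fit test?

There are k = 4 categories and 1 parameter estimated from the data, so df = 4 − 1 − 1 = 2.

2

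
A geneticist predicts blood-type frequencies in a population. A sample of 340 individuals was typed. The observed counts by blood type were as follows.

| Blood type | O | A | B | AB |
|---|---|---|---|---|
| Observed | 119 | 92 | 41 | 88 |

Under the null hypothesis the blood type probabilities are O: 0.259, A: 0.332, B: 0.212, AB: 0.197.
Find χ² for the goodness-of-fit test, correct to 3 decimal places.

Expected counts E_i = n·p_i: 340×0.259 = 88.06, 340×0.332 = 112.88, 340×0.212 = 72.08, 340×0.197 = 66.98.
cat         O        E   (O−E)²/E
O         119    88.06    10.8708
A          92   112.88     3.8623
B          41    72.08    13.4013
AB         88    66.98     6.5966
Sum = 34.731

34.731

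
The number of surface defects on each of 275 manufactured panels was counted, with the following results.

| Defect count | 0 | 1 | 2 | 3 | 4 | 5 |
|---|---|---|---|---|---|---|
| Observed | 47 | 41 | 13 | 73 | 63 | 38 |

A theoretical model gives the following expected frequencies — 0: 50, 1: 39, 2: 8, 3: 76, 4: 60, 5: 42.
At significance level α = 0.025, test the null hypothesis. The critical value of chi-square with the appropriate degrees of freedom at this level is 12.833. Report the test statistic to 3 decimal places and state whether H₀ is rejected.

cat         O        E   (O−E)²/E
0          47       50     0.1800
1          41       39     0.1026
2          13        8     3.1250
3          73       76     0.1184
4          63       60     0.1500
5          38       42     0.3810
Sum = 4.057
df = 5. Since 4.057 < 12.833, we do not reject H₀.

4.057; do not reject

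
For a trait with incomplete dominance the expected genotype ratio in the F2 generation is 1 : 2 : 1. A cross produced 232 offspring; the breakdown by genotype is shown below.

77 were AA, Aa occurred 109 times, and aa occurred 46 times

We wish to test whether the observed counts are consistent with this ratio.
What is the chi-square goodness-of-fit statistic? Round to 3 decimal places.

9.129

Ratio total = 4. Expected counts: 232×1/4 = 58, 232×2/4 = 116, 232×1/4 = 58.
cat         O        E   (O−E)²/E
AA         77       58     6.2241
Aa        109      116     0.4224
aa         46       58     2.4828
Sum = 9.129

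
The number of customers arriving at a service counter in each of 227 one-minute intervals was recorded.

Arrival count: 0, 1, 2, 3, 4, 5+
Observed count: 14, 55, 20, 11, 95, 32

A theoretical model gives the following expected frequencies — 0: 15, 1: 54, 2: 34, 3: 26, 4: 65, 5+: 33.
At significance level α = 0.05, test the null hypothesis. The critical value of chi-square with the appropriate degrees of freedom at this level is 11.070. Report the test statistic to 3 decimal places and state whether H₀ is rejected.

cat         O        E   (O−E)²/E
0          14       15     0.0667
1          55       54     0.0185
2          20       34     5.7647
3          11       26     8.6538
4          95       65    13.8462
5+         32       33     0.0303
Sum = 28.380
df = 5. Since 28.380 > 11.070, we reject H₀.

28.380; reject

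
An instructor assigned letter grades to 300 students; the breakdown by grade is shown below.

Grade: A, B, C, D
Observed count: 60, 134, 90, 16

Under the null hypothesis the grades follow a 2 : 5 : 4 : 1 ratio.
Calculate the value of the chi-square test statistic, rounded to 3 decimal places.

6.888

Ratio total = 12. Expected counts: 300×2/12 = 50, 300×5/12 = 125, 300×4/12 = 100, 300×1/12 = 25.
A: (60 − 50)²/50 = 100/50 = 2.0000
B: (134 − 125)²/125 = 81/125 = 0.6480
C: (90 − 100)²/100 = 100/100 = 1.0000
D: (16 − 25)²/25 = 81/25 = 3.2400
Sum = 6.888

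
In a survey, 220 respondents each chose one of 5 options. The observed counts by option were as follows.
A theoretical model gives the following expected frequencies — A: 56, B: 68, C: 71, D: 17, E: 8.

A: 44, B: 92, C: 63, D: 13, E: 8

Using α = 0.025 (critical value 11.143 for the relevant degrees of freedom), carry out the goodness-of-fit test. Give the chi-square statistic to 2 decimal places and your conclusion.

cat         O        E   (O−E)²/E
A          44       56      2.571
B          92       68      8.471
C          63       71      0.901
D          13       17      0.941
E           8        8      0.000
Sum = 12.88
df = 4. Since 12.88 > 11.143, we reject H₀.

12.88; reject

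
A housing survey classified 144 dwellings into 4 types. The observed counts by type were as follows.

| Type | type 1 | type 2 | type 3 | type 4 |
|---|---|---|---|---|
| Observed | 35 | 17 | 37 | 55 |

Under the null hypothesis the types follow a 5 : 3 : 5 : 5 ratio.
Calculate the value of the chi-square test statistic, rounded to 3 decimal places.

Ratio total = 18. Expected counts: 144×5/18 = 40, 144×3/18 = 24, 144×5/18 = 40, 144×5/18 = 40.
type 1: (35 − 40)²/40 = 25/40 = 0.6250
type 2: (17 − 24)²/24 = 49/24 = 2.0417
type 3: (37 − 40)²/40 = 9/40 = 0.2250
type 4: (55 − 40)²/40 = 225/40 = 5.6250
Sum = 8.517

8.517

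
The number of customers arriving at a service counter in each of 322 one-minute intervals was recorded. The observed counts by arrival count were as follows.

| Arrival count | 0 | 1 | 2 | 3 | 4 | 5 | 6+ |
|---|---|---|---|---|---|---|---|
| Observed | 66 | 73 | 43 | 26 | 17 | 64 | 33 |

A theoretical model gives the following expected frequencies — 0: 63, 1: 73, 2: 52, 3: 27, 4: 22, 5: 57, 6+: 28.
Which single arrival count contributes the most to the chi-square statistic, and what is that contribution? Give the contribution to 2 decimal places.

χ² = (66−63)²/63 + (73−73)²/73 + (43−52)²/52 + (26−27)²/27 + (17−22)²/22 + (64−57)²/57 + (33−28)²/28
   = 0.143 + 0.000 + 1.558 + 0.037 + 1.136 + 0.860 + 0.893
The largest term is for 2: 1.56.

2, 1.56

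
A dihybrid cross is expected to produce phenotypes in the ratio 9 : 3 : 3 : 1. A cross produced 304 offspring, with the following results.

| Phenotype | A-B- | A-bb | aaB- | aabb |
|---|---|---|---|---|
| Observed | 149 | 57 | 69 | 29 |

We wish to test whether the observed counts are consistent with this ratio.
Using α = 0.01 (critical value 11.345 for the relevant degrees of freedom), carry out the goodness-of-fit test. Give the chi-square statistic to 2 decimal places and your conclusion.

10.62; do not reject

Ratio total = 16. Expected counts: 304×9/16 = 171, 304×3/16 = 57, 304×3/16 = 57, 304×1/16 = 19.
cat         O        E   (O−E)²/E
A-B-      149      171      2.830
A-bb       57       57      0.000
aaB-       69       57      2.526
aabb       29       19      5.263
Sum = 10.62
df = 3. Since 10.62 < 11.345, we do not reject H₀.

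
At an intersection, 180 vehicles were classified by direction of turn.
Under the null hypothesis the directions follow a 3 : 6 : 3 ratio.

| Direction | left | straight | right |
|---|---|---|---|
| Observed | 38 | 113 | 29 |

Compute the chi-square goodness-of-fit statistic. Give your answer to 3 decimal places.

12.656

Ratio total = 12. Expected counts: 180×3/12 = 45, 180×6/12 = 90, 180×3/12 = 45.
χ² = (38−45)²/45 + (113−90)²/90 + (29−45)²/45
   = 1.0889 + 5.8778 + 5.6889
Sum = 12.656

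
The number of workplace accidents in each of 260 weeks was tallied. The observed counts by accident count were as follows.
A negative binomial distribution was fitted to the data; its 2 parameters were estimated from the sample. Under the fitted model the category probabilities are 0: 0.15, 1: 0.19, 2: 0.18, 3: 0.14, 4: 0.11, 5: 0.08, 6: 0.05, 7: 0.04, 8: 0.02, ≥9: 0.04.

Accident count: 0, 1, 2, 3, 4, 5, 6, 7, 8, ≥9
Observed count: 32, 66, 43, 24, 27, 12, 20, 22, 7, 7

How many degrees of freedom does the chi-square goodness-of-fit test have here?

There are k = 10 categories and 2 parameters estimated from the data, so df = 10 − 1 − 2 = 7.

7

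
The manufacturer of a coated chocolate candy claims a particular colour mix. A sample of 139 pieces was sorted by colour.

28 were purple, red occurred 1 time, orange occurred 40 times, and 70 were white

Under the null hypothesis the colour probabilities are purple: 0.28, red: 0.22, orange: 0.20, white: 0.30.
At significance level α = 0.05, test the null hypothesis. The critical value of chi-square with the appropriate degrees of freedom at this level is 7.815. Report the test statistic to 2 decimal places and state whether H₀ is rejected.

Expected counts E_i = n·p_i: 139×0.28 = 38.92, 139×0.22 = 30.58, 139×0.20 = 27.8, 139×0.30 = 41.7.
cat         O        E   (O−E)²/E
purple     28    38.92      3.064
red         1    30.58     28.613
orange     40     27.8      5.354
white      70     41.7     19.206
Sum = 56.24
df = 3. Since 56.24 > 7.815, we reject H₀.

56.24; reject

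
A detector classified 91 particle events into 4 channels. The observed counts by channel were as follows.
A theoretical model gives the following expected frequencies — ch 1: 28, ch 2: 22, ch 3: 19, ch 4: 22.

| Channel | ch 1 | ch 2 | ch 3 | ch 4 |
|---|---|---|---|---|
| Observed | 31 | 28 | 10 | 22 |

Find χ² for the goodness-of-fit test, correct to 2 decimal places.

6.22

χ² = (31−28)²/28 + (28−22)²/22 + (10−19)²/19 + (22−22)²/22
   = 0.321 + 1.636 + 4.263 + 0.000
Sum = 6.22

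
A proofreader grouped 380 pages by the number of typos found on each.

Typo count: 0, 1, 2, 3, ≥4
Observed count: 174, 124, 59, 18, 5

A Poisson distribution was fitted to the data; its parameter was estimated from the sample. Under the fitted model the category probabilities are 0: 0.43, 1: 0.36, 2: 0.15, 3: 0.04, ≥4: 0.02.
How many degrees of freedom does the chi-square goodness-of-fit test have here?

There are k = 5 categories and 1 parameter estimated from the data, so df = 5 − 1 − 1 = 3.

3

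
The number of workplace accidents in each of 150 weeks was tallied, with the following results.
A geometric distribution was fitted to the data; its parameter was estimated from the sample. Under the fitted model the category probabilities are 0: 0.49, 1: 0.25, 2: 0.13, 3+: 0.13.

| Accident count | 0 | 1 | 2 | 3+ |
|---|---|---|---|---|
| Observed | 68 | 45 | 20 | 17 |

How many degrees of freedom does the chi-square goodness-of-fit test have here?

There are k = 4 categories and 1 parameter estimated from the data, so df = 4 − 1 − 1 = 2.

2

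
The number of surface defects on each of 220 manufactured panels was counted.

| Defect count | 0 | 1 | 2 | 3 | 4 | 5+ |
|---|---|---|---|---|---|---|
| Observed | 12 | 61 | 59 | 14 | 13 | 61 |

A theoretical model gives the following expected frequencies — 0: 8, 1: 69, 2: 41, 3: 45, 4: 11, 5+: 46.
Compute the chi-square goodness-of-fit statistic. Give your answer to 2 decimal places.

cat         O        E   (O−E)²/E
0          12        8      2.000
1          61       69      0.928
2          59       41      7.902
3          14       45     21.356
4          13       11      0.364
5+         61       46      4.891
Sum = 37.44

37.44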